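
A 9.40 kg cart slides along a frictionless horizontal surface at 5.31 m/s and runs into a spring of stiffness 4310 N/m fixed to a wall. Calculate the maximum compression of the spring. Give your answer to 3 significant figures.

x = 0.248 m

Conservation of energy between contact and max compression: ½mv² = ½kx²
x = v√(m/k) = 5.31 × √(9.40/4310) = 0.2480 m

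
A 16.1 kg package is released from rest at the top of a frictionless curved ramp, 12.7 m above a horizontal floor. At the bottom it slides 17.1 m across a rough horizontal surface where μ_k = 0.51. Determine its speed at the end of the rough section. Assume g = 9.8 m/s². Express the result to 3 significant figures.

Energy at the top = energy at the end + work done against friction:
mgh = ½mv² + μ_k m g d
W_f = μ_k mg d = (0.51)(16.1)(9.8)(17.1) = 1376 J
½mv² = mgh − W_f = 2003.8 − 1376 = 627.81 J
v = √(2 × 627.81/16.1) = 8.831 m/s

v = 8.83 m/s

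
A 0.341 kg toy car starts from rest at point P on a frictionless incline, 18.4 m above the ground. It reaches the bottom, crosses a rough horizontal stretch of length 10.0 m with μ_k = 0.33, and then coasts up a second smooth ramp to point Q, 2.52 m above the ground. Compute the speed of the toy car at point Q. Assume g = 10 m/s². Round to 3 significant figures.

Energy at P: mgh₁ = (0.341)(10)(18.4) = 62.744 J
Friction loss: W_f = μ_k mg d = 11.25 J
At Q: ½mv² + mgh₂ = mgh₁ − W_f
½mv² = 62.744 − 11.25 − 8.5932 = 42.898 J
v = √(2 × 42.898/0.341) = 15.86 m/s

v = 15.9 m/s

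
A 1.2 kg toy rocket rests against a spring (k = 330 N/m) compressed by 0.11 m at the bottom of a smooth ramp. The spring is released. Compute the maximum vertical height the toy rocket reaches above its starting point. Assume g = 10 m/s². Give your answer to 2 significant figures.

At maximum height the toy rocket is at rest, so ½kx² = mgh
h = kx²/(2mg) = (330)(0.11)²/(2 × 1.2 × 10) = 0.1664 m

h = 0.17 m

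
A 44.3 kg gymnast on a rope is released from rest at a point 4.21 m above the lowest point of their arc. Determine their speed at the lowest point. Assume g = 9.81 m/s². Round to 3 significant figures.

Mechanical energy is conserved (no friction): mgh = ½mv²
The mass cancels from both sides.
v = √(2gh) = √(2 × 9.81 × 4.21) = √82.600 = 9.088 m/s

v = 9.09 m/s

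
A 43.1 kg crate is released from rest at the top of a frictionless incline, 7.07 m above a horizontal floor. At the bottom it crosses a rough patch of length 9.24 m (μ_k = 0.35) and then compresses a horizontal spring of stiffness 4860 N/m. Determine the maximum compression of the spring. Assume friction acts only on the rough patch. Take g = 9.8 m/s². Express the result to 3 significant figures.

Initial energy: E₁ = mgh = (43.1)(9.8)(7.07) = 2986.2 J
Friction removes W_f = μ_k mg d = (0.35)(43.1)(9.8)(9.24) = 1366 J
Energy reaching the spring: E = 2986.2 − 1366 = 1620.2 J
At max compression ½kx² = E ⇒ x = √(2E/k) = √(2 × 1620.2/4860) = 0.8166 m

x = 0.817 m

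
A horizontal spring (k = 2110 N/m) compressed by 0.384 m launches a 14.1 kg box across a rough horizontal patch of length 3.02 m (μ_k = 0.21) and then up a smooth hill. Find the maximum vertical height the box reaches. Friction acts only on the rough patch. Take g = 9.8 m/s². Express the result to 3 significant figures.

h = 0.492 m

Spring energy: E₀ = ½kx² = ½(2110)(0.384)² = 155.57 J
Friction: W_f = μ_k mg d = (0.21)(14.1)(9.8)(3.02) = 87.63 J
Energy at base of ramp: E = 155.57 − 87.63 = 67.932 J
At max height all remaining energy is PE: mgh = E ⇒ h = E/(mg) = 67.932/(14.1 × 9.8) = 0.4916 m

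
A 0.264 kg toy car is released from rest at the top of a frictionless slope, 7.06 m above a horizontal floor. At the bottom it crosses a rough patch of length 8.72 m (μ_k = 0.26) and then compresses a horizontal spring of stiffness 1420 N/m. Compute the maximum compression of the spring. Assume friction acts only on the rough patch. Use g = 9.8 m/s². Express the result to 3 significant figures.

x = 0.132 m

Initial energy: E₁ = mgh = (0.264)(9.8)(7.06) = 18.266 J
Friction removes W_f = μ_k mg d = (0.26)(0.264)(9.8)(8.72) = 5.866 J
Energy reaching the spring: E = 18.266 − 5.866 = 12.400 J
At max compression ½kx² = E ⇒ x = √(2E/k) = √(2 × 12.400/1420) = 0.1322 m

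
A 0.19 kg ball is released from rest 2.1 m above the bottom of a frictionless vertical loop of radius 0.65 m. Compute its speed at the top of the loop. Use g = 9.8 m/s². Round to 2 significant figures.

Energy conservation: mgh = ½mv_top² + mg(2r)
v_top² = 2g(h − 2r) = 2(9.8)(2.1 − 1.300) = 15.68
v_top = 3.960 m/s

v = 4.0 m/s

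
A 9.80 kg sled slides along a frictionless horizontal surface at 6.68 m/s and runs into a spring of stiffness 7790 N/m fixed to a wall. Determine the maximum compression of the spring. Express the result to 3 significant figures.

x = 0.237 m

Conservation of energy between contact and max compression: ½mv² = ½kx²
x = v√(m/k) = 6.68 × √(9.80/7790) = 0.2369 m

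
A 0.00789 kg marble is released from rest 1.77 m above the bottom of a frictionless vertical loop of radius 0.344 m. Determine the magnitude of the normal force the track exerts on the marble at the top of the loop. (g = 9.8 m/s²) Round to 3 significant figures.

N = 0.409 N

Energy from release to top (height 2r): mgh = ½mv_top² + mg(2r)
v_top² = 2g(h − 2r) = 2(9.8)(1.77 − 0.6880) = 21.207 m²/s²
At the top, both N and weight point toward the centre: N + mg = mv_top²/r
N = m(v_top²/r − g) = 0.00789(21.207/0.344 − 9.8) = 0.4091 N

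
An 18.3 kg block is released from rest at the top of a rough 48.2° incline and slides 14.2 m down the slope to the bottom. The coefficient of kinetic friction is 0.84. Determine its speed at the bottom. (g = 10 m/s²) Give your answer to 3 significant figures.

v = 7.26 m/s

Energy: mgh = ½mv² + W_f, with h = L sinθ and W_f = μ_k (mg cosθ) L
mgh = mgL sinθ = (18.3)(10)(14.2)sin48.2° = 1937.2 J
W_f = μ_k mg cosθ · L = (0.84)(18.3)(10)cos48.2°·14.2 = 1455 J
½mv² = 1937.2 − 1455 = 482.27 J
v = √(2 × 482.27/18.3) = 7.260 m/s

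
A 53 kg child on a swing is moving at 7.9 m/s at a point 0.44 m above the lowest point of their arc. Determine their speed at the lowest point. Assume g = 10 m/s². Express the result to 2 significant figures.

Mechanical energy is conserved (no friction): ½mv₀² + mgh = ½mv²
v² = v₀² + 2gh = (7.9)² + 2(10)(0.44) = 71.210
v = √71.210 = 8.439 m/s

v = 8.4 m/s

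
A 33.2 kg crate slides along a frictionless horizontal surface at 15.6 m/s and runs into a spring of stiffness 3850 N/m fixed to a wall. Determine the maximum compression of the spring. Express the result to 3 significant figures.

All KE is stored as spring PE at maximum compression: ½mv² = ½kx²
x = v√(m/k) = 15.6 × √(33.2/3850) = 1.449 m

x = 1.45 m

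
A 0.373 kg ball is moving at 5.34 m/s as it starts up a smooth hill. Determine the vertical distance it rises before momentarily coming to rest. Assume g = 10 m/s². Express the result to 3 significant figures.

h = 1.43 m

Setting KE at the bottom equal to PE gained: ½mv² = mgh
h = v²/(2g) = 5.34²/(2 × 10) = 1.426 m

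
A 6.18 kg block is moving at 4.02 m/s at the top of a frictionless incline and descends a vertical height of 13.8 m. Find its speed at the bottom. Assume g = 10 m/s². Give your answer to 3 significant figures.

By conservation of mechanical energy, ½mv₀² + mgh = ½mv²
v² = v₀² + 2gh = (4.02)² + 2(10)(13.8) = 292.16
v = √292.16 = 17.09 m/s

v = 17.1 m/s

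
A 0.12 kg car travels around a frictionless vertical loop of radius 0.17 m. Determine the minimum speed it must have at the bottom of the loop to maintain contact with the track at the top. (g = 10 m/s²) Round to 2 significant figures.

v = 2.9 m/s

At the top: mg = mv_top²/r ⇒ v_top² = gr = 1.700 m²/s²
Energy from bottom to top (height 2r): ½mv_bot² = ½mv_top² + mg(2r)
v_bot² = gr + 4gr = 5gr = 8.500
v_bot = √(5gr) = 2.915 m/s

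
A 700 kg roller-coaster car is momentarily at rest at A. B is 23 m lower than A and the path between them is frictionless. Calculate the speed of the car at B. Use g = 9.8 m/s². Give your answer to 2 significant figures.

v = 21 m/s

Equating total energy at the two states: mgh = ½mv²
v = √(2gh) = √(2 × 9.8 × 23) = √450.80 = 21.23 m/s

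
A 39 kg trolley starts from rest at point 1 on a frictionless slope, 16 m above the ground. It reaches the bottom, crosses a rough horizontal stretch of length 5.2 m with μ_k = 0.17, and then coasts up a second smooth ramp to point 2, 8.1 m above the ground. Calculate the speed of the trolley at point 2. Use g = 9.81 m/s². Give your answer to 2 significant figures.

Energy at 1: mgh₁ = (39)(9.81)(16) = 6121.4 J
Friction loss: W_f = μ_k mg d = 338.2 J
At 2: ½mv² + mgh₂ = mgh₁ − W_f
½mv² = 6121.4 − 338.2 − 3099.0 = 2684.3 J
v = √(2 × 2684.3/39) = 11.73 m/s

v = 12 m/s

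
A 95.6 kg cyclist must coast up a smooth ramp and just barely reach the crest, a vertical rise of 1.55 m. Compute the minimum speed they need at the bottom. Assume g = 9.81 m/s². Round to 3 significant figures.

At the top they are momentarily at rest, so all KE converts to PE: ½mv² = mgh
v = √(2gh) = √(2 × 9.81 × 1.55) = 5.515 m/s

v = 5.51 m/s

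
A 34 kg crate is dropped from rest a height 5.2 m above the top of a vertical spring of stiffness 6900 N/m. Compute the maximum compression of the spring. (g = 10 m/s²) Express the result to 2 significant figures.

Let x be the compression. The total drop is H + x, and the crate is instantaneously at rest at max compression, so energy conservation gives:
mg(H + x) = ½kx²
½(6900)x² − (34)(10)x − (34)(10)(5.2) = 0
3450x² − 340.0x − 1768 = 0
x = [340.0 + √(115600 + 2.4398e+07)]/(2 × 3450) = 0.7668 m

x = 0.77 m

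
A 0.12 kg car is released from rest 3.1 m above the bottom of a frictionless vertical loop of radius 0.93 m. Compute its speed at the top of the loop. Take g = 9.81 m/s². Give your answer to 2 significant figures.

Energy conservation: mgh = ½mv_top² + mg(2r)
v_top² = 2g(h − 2r) = 2(9.81)(3.1 − 1.860) = 24.33
v_top = 4.932 m/s

v = 4.9 m/s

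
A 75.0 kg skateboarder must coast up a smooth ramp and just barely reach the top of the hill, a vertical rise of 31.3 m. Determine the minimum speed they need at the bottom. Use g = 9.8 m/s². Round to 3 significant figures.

At the top they are momentarily at rest, so all KE converts to PE: ½mv² = mgh
v = √(2gh) = √(2 × 9.8 × 31.3) = 24.77 m/s

v = 24.8 m/s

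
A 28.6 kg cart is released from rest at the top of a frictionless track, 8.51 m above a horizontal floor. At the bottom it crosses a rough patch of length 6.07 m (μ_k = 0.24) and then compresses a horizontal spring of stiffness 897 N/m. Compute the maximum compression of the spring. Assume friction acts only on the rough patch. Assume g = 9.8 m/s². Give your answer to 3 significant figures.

x = 2.10 m

Initial energy: E₁ = mgh = (28.6)(9.8)(8.51) = 2385.2 J
Friction removes W_f = μ_k mg d = (0.24)(28.6)(9.8)(6.07) = 408.3 J
Energy reaching the spring: E = 2385.2 − 408.3 = 1976.9 J
At max compression ½kx² = E ⇒ x = √(2E/k) = √(2 × 1976.9/897) = 2.099 m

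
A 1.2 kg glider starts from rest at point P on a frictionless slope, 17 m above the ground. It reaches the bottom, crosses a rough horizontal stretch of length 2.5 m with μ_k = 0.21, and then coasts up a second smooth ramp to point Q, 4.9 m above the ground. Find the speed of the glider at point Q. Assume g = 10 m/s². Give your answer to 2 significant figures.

v = 15 m/s

Energy at P: mgh₁ = (1.2)(10)(17) = 204.00 J
Friction loss: W_f = μ_k mg d = 6.300 J
At Q: ½mv² + mgh₂ = mgh₁ − W_f
½mv² = 204.00 − 6.300 − 58.800 = 138.90 J
v = √(2 × 138.90/1.2) = 15.22 m/s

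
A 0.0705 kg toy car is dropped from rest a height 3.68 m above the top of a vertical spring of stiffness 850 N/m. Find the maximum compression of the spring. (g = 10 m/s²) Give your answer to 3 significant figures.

Measuring PE from the top of the relaxed spring, at max compression the car has dropped H + x with zero KE, so:
mg(H + x) = ½kx²
½(850)x² − (0.0705)(10)x − (0.0705)(10)(3.68) = 0
425.0x² − 0.7050x − 2.594 = 0
x = [0.7050 + √(0.4970 + 4410.5)]/(2 × 425.0) = 0.07896 m

x = 0.0790 m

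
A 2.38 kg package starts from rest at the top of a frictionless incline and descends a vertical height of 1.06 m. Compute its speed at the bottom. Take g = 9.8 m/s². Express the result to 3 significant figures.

Mechanical energy is conserved (no friction): mgh = ½mv²
v = √(2gh) = √(2 × 9.8 × 1.06) = √20.776 = 4.558 m/s

v = 4.56 m/s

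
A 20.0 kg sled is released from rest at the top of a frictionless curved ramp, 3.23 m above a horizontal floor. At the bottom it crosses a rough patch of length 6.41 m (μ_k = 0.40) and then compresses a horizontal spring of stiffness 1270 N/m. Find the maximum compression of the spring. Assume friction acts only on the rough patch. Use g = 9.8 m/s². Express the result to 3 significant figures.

Initial energy: E₁ = mgh = (20.0)(9.8)(3.23) = 633.08 J
Friction removes W_f = μ_k mg d = (0.40)(20.0)(9.8)(6.41) = 502.5 J
Energy reaching the spring: E = 633.08 − 502.5 = 130.54 J
At max compression ½kx² = E ⇒ x = √(2E/k) = √(2 × 130.54/1270) = 0.4534 m

x = 0.453 m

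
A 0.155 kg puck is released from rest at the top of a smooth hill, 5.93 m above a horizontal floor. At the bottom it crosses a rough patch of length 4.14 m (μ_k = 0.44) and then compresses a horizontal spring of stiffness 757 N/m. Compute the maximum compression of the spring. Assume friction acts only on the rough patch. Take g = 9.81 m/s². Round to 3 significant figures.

x = 0.128 m

Initial energy: E₁ = mgh = (0.155)(9.81)(5.93) = 9.0169 J
Friction removes W_f = μ_k mg d = (0.44)(0.155)(9.81)(4.14) = 2.770 J
Energy reaching the spring: E = 9.0169 − 2.770 = 6.2470 J
At max compression ½kx² = E ⇒ x = √(2E/k) = √(2 × 6.2470/757) = 0.1285 m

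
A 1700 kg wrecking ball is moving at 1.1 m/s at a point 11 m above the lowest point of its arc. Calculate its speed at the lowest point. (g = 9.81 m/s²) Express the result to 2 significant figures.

Energy conservation between the two points: ½mv₀² + mgh = ½mv²
v² = v₀² + 2gh = (1.1)² + 2(9.81)(11) = 217.03
v = √217.03 = 14.73 m/s

v = 15 m/s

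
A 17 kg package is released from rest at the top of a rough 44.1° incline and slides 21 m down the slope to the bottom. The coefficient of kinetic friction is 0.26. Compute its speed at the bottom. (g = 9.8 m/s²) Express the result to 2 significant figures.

v = 14 m/s

Energy: mgh = ½mv² + W_f, with h = L sinθ and W_f = μ_k (mg cosθ) L
mgh = mgL sinθ = (17)(9.8)(21)sin44.1° = 2434.7 J
W_f = μ_k mg cosθ · L = (0.26)(17)(9.8)cos44.1°·21 = 653.2 J
½mv² = 2434.7 − 653.2 = 1781.5 J
v = √(2 × 1781.5/17) = 14.48 m/s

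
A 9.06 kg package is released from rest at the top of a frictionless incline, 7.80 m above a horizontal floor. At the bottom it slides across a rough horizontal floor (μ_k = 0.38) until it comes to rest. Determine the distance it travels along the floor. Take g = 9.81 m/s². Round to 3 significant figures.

Energy at the top = energy at the end + work done against friction:
At rest all PE has been dissipated by friction: mgh = μ_k m g d
d = h/μ_k = 7.80/0.38 = 20.53 m

d = 20.5 m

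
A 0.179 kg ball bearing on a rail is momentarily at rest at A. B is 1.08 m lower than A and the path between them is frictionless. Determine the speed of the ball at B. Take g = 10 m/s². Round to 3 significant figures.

v = 4.65 m/s

Energy conservation between the two points: mgh = ½mv²
v = √(2gh) = √(2 × 10 × 1.08) = √21.600 = 4.648 m/s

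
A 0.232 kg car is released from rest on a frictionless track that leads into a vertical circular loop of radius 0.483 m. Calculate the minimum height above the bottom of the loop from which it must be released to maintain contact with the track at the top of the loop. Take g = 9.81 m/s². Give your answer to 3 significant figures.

h = 1.21 m

At the top, for minimum speed gravity alone supplies the centripetal force: mg = mv_top²/r ⇒ v_top² = gr = 4.738 m²/s²
Energy conservation from release height h to the top (height 2r): mgh = ½mv_top² + mg(2r)
h = v_top²/(2g) + 2r = r/2 + 2r = 5r/2 = 1.208 m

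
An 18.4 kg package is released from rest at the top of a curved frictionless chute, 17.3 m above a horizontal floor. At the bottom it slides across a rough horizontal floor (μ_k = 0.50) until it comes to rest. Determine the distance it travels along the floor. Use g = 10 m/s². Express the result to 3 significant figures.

Energy bookkeeping (friction removes W_f = μ_k N d):
At rest all PE has been dissipated by friction: mgh = μ_k m g d
d = h/μ_k = 17.3/0.50 = 34.60 m

d = 34.6 m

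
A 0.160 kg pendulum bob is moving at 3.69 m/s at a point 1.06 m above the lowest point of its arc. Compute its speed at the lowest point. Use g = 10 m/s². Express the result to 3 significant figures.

v = 5.90 m/s

Mechanical energy is conserved (no friction): ½mv₀² + mgh = ½mv²
v² = v₀² + 2gh = (3.69)² + 2(10)(1.06) = 34.816
v = √34.816 = 5.901 m/s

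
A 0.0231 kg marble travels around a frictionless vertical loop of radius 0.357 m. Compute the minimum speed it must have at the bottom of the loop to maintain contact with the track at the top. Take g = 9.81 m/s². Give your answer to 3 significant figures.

v = 4.18 m/s

At the top: mg = mv_top²/r ⇒ v_top² = gr = 3.502 m²/s²
Energy from bottom to top (height 2r): ½mv_bot² = ½mv_top² + mg(2r)
v_bot² = gr + 4gr = 5gr = 17.51
v_bot = √(5gr) = 4.185 m/s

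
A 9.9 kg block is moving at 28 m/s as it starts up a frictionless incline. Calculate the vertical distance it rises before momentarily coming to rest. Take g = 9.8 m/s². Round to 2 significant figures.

h = 40 m

By energy conservation, ½mv² = mgh
h = v²/(2g) = 28²/(2 × 9.8) = 40.00 m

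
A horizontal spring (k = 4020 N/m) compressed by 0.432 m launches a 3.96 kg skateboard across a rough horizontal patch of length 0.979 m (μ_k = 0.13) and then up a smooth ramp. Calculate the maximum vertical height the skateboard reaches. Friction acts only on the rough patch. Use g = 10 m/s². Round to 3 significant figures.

h = 9.35 m

Spring energy: E₀ = ½kx² = ½(4020)(0.432)² = 375.11 J
Friction: W_f = μ_k mg d = (0.13)(3.96)(10)(0.979) = 5.040 J
Energy at base of ramp: E = 375.11 − 5.040 = 370.07 J
At max height all remaining energy is PE: mgh = E ⇒ h = E/(mg) = 370.07/(3.96 × 10) = 9.345 m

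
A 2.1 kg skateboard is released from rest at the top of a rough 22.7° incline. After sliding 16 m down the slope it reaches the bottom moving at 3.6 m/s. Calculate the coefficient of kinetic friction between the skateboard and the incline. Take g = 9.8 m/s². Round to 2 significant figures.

Energy balance down the incline: mg L sinθ − ½mv² = μ_k (mg cosθ) L
mgL sinθ = 127.07 J; ½mv² = 13.608 J
W_f = 127.07 − 13.608 = 113.5 J
μ_k = W_f/(mg cosθ · L) = 113.5/(18.99 × 16) = 0.3735

μ_k = 0.37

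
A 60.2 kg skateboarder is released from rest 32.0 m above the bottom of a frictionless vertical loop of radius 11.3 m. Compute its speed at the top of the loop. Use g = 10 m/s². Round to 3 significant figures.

Energy conservation: mgh = ½mv_top² + mg(2r)
v_top² = 2g(h − 2r) = 2(10)(32.0 − 22.60) = 188.0
v_top = 13.71 m/s

v = 13.7 m/s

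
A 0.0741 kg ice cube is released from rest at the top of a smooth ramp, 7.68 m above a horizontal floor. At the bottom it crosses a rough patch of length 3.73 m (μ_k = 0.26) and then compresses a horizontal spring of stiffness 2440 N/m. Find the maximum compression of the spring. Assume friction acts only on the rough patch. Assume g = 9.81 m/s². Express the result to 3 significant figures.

x = 0.0632 m

Initial energy: E₁ = mgh = (0.0741)(9.81)(7.68) = 5.5828 J
Friction removes W_f = μ_k mg d = (0.26)(0.0741)(9.81)(3.73) = 0.7050 J
Energy reaching the spring: E = 5.5828 − 0.7050 = 4.8778 J
At max compression ½kx² = E ⇒ x = √(2E/k) = √(2 × 4.8778/2440) = 0.06323 m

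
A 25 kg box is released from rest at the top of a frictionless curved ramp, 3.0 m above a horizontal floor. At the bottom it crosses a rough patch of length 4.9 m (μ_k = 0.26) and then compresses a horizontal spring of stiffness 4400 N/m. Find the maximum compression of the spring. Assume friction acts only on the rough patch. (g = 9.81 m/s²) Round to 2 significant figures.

Initial energy: E₁ = mgh = (25)(9.81)(3.0) = 735.75 J
Friction removes W_f = μ_k mg d = (0.26)(25)(9.81)(4.9) = 312.4 J
Energy reaching the spring: E = 735.75 − 312.4 = 423.30 J
At max compression ½kx² = E ⇒ x = √(2E/k) = √(2 × 423.30/4400) = 0.4386 m

x = 0.44 m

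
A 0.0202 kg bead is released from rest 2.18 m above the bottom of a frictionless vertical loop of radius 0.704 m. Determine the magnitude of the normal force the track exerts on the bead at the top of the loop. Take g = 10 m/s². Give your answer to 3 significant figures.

Energy from release to top (height 2r): mgh = ½mv_top² + mg(2r)
v_top² = 2g(h − 2r) = 2(10)(2.18 − 1.408) = 15.440 m²/s²
At the top, both N and weight point toward the centre: N + mg = mv_top²/r
N = m(v_top²/r − g) = 0.0202(15.440/0.704 − 10) = 0.2410 N

N = 0.241 N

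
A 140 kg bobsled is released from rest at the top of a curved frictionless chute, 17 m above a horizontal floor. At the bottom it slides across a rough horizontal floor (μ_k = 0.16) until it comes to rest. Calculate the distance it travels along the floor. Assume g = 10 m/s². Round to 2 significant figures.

Energy bookkeeping (friction removes W_f = μ_k N d):
At rest all PE has been dissipated by friction: mgh = μ_k m g d
d = h/μ_k = 17/0.16 = 106.2 m

d = 110 m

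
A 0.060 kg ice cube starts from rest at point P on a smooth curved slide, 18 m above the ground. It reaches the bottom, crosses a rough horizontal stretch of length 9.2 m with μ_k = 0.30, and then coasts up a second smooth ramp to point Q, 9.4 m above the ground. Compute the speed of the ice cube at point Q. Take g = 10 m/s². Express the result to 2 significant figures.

Energy at P: mgh₁ = (0.060)(10)(18) = 10.800 J
Friction loss: W_f = μ_k mg d = 1.656 J
At Q: ½mv² + mgh₂ = mgh₁ − W_f
½mv² = 10.800 − 1.656 − 5.6400 = 3.5040 J
v = √(2 × 3.5040/0.060) = 10.81 m/s

v = 11 m/s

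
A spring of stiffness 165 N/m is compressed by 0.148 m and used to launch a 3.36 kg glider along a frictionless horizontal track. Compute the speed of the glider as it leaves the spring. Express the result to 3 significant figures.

The glider leaves the spring when the spring is at natural length, so ½kx² = ½mv²
v = x√(k/m) = 0.148 × √(165/3.36) = 1.037 m/s

v = 1.04 m/s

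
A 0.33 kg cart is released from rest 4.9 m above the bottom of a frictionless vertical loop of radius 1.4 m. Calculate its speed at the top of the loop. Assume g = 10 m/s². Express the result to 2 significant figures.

Energy conservation: mgh = ½mv_top² + mg(2r)
v_top² = 2g(h − 2r) = 2(10)(4.9 − 2.800) = 42.00
v_top = 6.481 m/s

v = 6.5 m/s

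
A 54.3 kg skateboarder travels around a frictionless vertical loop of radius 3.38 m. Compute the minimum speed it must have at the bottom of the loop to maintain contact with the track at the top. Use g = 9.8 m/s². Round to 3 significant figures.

At the top: mg = mv_top²/r ⇒ v_top² = gr = 33.12 m²/s²
Energy from bottom to top (height 2r): ½mv_bot² = ½mv_top² + mg(2r)
v_bot² = gr + 4gr = 5gr = 165.6
v_bot = √(5gr) = 12.87 m/s

v = 12.9 m/s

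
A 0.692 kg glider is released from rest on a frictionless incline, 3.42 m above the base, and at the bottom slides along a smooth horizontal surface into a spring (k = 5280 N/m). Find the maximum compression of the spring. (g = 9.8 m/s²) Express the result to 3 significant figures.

At max compression the glider is momentarily at rest: mgh = ½kx²
x = √(2mgh/k) = √(2 × 0.692 × 9.8 × 3.42 / 5280) = 0.09373 m

x = 0.0937 m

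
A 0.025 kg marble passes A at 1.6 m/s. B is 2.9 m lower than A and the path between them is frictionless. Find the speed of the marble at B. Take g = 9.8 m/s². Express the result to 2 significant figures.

Mechanical energy is conserved (no friction): ½mv₀² + mgh = ½mv²
v² = v₀² + 2gh = (1.6)² + 2(9.8)(2.9) = 59.400
v = √59.400 = 7.707 m/s

v = 7.7 m/s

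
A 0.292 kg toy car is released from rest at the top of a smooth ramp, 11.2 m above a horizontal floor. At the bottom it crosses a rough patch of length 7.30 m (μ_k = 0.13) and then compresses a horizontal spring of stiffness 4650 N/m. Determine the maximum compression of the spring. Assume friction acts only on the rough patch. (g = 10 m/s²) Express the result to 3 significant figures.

x = 0.113 m

Initial energy: E₁ = mgh = (0.292)(10)(11.2) = 32.704 J
Friction removes W_f = μ_k mg d = (0.13)(0.292)(10)(7.30) = 2.771 J
Energy reaching the spring: E = 32.704 − 2.771 = 29.933 J
At max compression ½kx² = E ⇒ x = √(2E/k) = √(2 × 29.933/4650) = 0.1135 m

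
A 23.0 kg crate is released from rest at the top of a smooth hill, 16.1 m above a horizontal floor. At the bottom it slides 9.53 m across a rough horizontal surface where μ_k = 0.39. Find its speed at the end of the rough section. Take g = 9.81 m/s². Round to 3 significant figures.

Energy bookkeeping (friction removes W_f = μ_k N d):
mgh = ½mv² + μ_k m g d
W_f = μ_k mg d = (0.39)(23.0)(9.81)(9.53) = 838.6 J
½mv² = mgh − W_f = 3632.6 − 838.6 = 2794.0 J
v = √(2 × 2794.0/23.0) = 15.59 m/s

v = 15.6 m/s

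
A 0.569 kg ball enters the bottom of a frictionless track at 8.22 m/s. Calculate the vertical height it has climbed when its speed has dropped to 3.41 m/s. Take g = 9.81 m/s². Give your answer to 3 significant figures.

Energy balance between the two points: ½mv₁² = ½mv₂² + mgh
h = (v₁² − v₂²)/(2g) = (8.22² − 3.41²)/(2 × 9.81) = 2.851 m

h = 2.85 m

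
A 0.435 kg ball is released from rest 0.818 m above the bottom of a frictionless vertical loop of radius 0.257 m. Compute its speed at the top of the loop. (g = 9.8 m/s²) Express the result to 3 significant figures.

Energy conservation: mgh = ½mv_top² + mg(2r)
v_top² = 2g(h − 2r) = 2(9.8)(0.818 − 0.5140) = 5.958
v_top = 2.441 m/s

v = 2.44 m/s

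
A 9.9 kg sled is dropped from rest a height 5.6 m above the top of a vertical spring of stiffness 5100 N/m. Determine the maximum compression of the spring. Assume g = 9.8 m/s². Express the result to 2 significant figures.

x = 0.48 m

Let x be the compression. The total drop is H + x, and the sled is instantaneously at rest at max compression, so energy conservation gives:
mg(H + x) = ½kx²
½(5100)x² − (9.9)(9.8)x − (9.9)(9.8)(5.6) = 0
2550x² − 97.02x − 543.3 = 0
x = [97.02 + √(9413 + 5.5418e+06)]/(2 × 2550) = 0.4810 m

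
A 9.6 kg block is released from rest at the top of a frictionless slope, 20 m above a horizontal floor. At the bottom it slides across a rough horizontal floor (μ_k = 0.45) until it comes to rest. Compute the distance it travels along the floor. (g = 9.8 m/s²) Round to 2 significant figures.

Applying the work–energy principle:
At rest all PE has been dissipated by friction: mgh = μ_k m g d
d = h/μ_k = 20/0.45 = 44.44 m

d = 44 m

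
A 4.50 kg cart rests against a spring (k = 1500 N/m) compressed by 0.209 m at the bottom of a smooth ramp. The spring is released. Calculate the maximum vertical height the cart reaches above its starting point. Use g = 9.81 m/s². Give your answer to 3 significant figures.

At maximum height the cart is at rest, so ½kx² = mgh
h = kx²/(2mg) = (1500)(0.209)²/(2 × 4.50 × 9.81) = 0.7421 m

h = 0.742 m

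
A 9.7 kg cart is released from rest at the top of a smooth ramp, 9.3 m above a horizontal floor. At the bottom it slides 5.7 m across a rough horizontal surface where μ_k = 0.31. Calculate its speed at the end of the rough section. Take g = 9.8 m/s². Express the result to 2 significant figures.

Energy at the top = energy at the end + work done against friction:
mgh = ½mv² + μ_k m g d
W_f = μ_k mg d = (0.31)(9.7)(9.8)(5.7) = 168.0 J
½mv² = mgh − W_f = 884.06 − 168.0 = 716.09 J
v = √(2 × 716.09/9.7) = 12.15 m/s

v = 12 m/s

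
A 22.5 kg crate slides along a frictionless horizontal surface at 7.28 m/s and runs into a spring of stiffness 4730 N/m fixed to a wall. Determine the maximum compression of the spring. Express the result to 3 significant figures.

All KE is stored as spring PE at maximum compression: ½mv² = ½kx²
x = v√(m/k) = 7.28 × √(22.5/4730) = 0.5021 m

x = 0.502 m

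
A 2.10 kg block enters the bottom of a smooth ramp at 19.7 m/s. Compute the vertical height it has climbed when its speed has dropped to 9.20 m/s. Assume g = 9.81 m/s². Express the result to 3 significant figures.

Energy balance between the two points: ½mv₁² = ½mv₂² + mgh
h = (v₁² − v₂²)/(2g) = (19.7² − 9.20²)/(2 × 9.81) = 15.47 m

h = 15.5 m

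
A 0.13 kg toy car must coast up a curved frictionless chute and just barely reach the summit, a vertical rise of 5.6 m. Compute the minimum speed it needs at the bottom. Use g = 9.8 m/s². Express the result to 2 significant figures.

v = 10 m/s

At the top it is momentarily at rest, so all KE converts to PE: ½mv² = mgh
v = √(2gh) = √(2 × 9.8 × 5.6) = 10.48 m/s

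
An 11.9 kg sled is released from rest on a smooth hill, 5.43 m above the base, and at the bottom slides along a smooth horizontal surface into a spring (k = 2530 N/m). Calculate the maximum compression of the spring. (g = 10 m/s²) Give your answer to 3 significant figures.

x = 0.715 m

Gravitational PE at the top equals spring PE at max compression: mgh = ½kx²
x = √(2mgh/k) = √(2 × 11.9 × 10 × 5.43 / 2530) = 0.7147 m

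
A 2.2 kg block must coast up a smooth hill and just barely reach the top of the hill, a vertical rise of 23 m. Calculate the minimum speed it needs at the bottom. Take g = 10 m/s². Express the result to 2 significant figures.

v = 21 m/s

At the top it is momentarily at rest, so all KE converts to PE: ½mv² = mgh
v = √(2gh) = √(2 × 10 × 23) = 21.45 m/s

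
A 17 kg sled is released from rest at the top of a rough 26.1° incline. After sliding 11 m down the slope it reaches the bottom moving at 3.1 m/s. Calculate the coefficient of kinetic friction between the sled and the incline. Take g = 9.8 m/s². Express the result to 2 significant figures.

μ_k = 0.44

mgh = ½mv² + μ_k (mg cosθ) L, with h = L sinθ
mgL sinθ = 806.23 J; ½mv² = 81.685 J
W_f = 806.23 − 81.685 = 724.5 J
μ_k = W_f/(mg cosθ · L) = 724.5/(149.6 × 11) = 0.4403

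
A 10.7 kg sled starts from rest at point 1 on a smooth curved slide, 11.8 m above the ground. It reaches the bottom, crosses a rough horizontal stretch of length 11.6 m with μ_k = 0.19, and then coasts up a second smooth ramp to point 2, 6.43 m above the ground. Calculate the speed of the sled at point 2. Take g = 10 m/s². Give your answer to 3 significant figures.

v = 7.96 m/s

Energy at 1: mgh₁ = (10.7)(10)(11.8) = 1262.6 J
Friction loss: W_f = μ_k mg d = 235.8 J
At 2: ½mv² + mgh₂ = mgh₁ − W_f
½mv² = 1262.6 − 235.8 − 688.01 = 338.76 J
v = √(2 × 338.76/10.7) = 7.957 m/s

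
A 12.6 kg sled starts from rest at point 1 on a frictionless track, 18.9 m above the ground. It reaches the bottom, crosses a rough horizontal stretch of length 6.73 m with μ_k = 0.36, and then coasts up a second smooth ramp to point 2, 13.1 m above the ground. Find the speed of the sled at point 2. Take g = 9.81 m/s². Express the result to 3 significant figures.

Energy at 1: mgh₁ = (12.6)(9.81)(18.9) = 2336.2 J
Friction loss: W_f = μ_k mg d = 299.5 J
At 2: ½mv² + mgh₂ = mgh₁ − W_f
½mv² = 2336.2 − 299.5 − 1619.2 = 417.44 J
v = √(2 × 417.44/12.6) = 8.140 m/s

v = 8.14 m/s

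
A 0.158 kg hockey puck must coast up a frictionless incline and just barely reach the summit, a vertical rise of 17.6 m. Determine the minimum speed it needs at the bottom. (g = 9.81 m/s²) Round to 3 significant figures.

At the top it is momentarily at rest, so all KE converts to PE: ½mv² = mgh
v = √(2gh) = √(2 × 9.81 × 17.6) = 18.58 m/s

v = 18.6 m/s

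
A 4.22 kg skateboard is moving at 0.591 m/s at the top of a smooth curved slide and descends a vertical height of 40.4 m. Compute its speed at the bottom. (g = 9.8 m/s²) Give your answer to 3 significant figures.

Energy conservation between the two points: ½mv₀² + mgh = ½mv²
v² = v₀² + 2gh = (0.591)² + 2(9.8)(40.4) = 792.19
v = √792.19 = 28.15 m/s

v = 28.1 m/s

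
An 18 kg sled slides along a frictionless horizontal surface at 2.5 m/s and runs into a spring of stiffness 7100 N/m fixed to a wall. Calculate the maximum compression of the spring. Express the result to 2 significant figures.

x = 0.13 m

At max compression the sled is momentarily at rest: ½mv² = ½kx²
x = v√(m/k) = 2.5 × √(18/7100) = 0.1259 m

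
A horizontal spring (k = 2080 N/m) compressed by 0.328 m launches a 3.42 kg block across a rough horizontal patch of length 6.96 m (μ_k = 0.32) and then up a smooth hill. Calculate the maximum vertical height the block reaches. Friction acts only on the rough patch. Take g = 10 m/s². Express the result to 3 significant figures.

h = 1.04 m

Spring energy: E₀ = ½kx² = ½(2080)(0.328)² = 111.89 J
Friction: W_f = μ_k mg d = (0.32)(3.42)(10)(6.96) = 76.17 J
Energy at base of ramp: E = 111.89 − 76.17 = 35.717 J
At max height all remaining energy is PE: mgh = E ⇒ h = E/(mg) = 35.717/(3.42 × 10) = 1.044 m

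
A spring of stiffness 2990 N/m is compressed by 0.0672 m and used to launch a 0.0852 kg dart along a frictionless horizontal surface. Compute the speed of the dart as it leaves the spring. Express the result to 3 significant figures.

v = 12.6 m/s

Conservation of energy: ½kx² = ½mv²
v = x√(k/m) = 0.0672 × √(2990/0.0852) = 12.59 m/s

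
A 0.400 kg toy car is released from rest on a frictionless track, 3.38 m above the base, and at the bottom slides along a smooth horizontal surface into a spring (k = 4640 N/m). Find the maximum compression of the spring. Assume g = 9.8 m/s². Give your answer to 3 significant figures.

At max compression the car is momentarily at rest: mgh = ½kx²
x = √(2mgh/k) = √(2 × 0.400 × 9.8 × 3.38 / 4640) = 0.07557 m

x = 0.0756 m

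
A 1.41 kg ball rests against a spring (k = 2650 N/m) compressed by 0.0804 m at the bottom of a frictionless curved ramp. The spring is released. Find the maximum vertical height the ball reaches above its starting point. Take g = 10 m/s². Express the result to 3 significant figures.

All spring PE becomes gravitational PE at the highest point: ½kx² = mgh
h = kx²/(2mg) = (2650)(0.0804)²/(2 × 1.41 × 10) = 0.6074 m

h = 0.607 m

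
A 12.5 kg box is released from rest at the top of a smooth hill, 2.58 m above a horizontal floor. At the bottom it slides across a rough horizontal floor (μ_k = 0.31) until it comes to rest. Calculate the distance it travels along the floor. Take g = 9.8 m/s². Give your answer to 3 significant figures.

Energy bookkeeping (friction removes W_f = μ_k N d):
At rest all PE has been dissipated by friction: mgh = μ_k m g d
d = h/μ_k = 2.58/0.31 = 8.323 m

d = 8.32 m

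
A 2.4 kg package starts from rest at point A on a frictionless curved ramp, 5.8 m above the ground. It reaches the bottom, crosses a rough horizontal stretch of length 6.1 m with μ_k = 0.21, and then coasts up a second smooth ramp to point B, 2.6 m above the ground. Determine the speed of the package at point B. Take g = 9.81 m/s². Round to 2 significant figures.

Energy at A: mgh₁ = (2.4)(9.81)(5.8) = 136.56 J
Friction loss: W_f = μ_k mg d = 30.16 J
At B: ½mv² + mgh₂ = mgh₁ − W_f
½mv² = 136.56 − 30.16 − 61.214 = 45.181 J
v = √(2 × 45.181/2.4) = 6.136 m/s

v = 6.1 m/s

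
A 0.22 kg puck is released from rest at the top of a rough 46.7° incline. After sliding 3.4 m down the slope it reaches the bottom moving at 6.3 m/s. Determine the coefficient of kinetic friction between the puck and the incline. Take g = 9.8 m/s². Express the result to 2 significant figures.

The energy dissipated by friction is the PE lost minus the KE gained:
mgL sinθ = 5.3349 J; ½mv² = 4.3659 J
W_f = 5.3349 − 4.3659 = 0.9690 J
μ_k = W_f/(mg cosθ · L) = 0.9690/(1.479 × 3.4) = 0.1927

μ_k = 0.19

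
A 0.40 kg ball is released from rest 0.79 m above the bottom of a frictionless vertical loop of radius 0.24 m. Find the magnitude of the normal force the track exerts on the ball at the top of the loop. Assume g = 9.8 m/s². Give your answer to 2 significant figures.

Energy from release to top (height 2r): mgh = ½mv_top² + mg(2r)
v_top² = 2g(h − 2r) = 2(9.8)(0.79 − 0.4800) = 6.0760 m²/s²
At the top, both N and weight point toward the centre: N + mg = mv_top²/r
N = m(v_top²/r − g) = 0.40(6.0760/0.24 − 9.8) = 6.207 N

N = 6.2 N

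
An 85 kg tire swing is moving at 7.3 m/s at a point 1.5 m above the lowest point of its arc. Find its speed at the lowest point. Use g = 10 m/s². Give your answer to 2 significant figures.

By conservation of mechanical energy, ½mv₀² + mgh = ½mv²
v² = v₀² + 2gh = (7.3)² + 2(10)(1.5) = 83.290
v = √83.290 = 9.126 m/s

v = 9.1 m/s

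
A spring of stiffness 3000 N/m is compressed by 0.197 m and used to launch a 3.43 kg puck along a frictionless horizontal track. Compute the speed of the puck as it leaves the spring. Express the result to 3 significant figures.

Spring PE converts entirely to kinetic energy: ½kx² = ½mv²
v = x√(k/m) = 0.197 × √(3000/3.43) = 5.826 m/s

v = 5.83 m/s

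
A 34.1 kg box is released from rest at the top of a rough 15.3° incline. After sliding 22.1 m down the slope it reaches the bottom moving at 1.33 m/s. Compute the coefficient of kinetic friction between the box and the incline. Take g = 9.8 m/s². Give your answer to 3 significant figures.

μ_k = 0.269

mgh = ½mv² + μ_k (mg cosθ) L, with h = L sinθ
mgL sinθ = 1948.8 J; ½mv² = 30.160 J
W_f = 1948.8 − 30.160 = 1919 J
μ_k = W_f/(mg cosθ · L) = 1919/(322.3 × 22.1) = 0.2693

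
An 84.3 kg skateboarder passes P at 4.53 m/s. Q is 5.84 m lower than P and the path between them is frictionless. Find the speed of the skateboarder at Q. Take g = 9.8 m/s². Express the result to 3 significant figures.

v = 11.6 m/s

Energy conservation between the two points: ½mv₀² + mgh = ½mv²
v² = v₀² + 2gh = (4.53)² + 2(9.8)(5.84) = 134.98
v = √134.98 = 11.62 m/s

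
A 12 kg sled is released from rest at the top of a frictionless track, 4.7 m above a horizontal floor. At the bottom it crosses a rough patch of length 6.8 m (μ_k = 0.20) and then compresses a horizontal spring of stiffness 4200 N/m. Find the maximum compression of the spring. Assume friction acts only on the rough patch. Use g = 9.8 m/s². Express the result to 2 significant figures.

x = 0.43 m

Initial energy: E₁ = mgh = (12)(9.8)(4.7) = 552.72 J
Friction removes W_f = μ_k mg d = (0.20)(12)(9.8)(6.8) = 159.9 J
Energy reaching the spring: E = 552.72 − 159.9 = 392.78 J
At max compression ½kx² = E ⇒ x = √(2E/k) = √(2 × 392.78/4200) = 0.4325 m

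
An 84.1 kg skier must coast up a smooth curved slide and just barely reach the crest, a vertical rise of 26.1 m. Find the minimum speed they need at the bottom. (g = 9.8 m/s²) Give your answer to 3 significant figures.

At the top they are momentarily at rest, so all KE converts to PE: ½mv² = mgh
v = √(2gh) = √(2 × 9.8 × 26.1) = 22.62 m/s

v = 22.6 m/s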